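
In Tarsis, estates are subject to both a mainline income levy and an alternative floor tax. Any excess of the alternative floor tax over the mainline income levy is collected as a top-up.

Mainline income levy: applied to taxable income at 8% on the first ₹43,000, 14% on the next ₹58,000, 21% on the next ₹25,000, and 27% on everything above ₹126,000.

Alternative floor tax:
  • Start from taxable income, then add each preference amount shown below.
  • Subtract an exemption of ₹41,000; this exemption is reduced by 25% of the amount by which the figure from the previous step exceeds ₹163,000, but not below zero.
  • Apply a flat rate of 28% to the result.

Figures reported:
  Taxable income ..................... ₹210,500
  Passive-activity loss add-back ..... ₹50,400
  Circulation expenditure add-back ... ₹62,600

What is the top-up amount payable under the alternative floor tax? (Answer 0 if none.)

Alternative floor tax:
  Adjusted income: ₹210,500 + ₹50,400 + ₹62,600 = ₹323,500
  Exemption: ₹41,000 − 25% × (₹323,500 − ₹163,000) = ₹41,000 − ₹40,125 = ₹875
  Base: ₹323,500 − ₹875 = ₹322,625
  ₹322,625 × 28% = ₹90,335

Mainline income levy:
  ₹43,000 × 8% = ₹3,440
  ₹58,000 × 14% = ₹8,120
  ₹25,000 × 21% = ₹5,250
  ₹84,500 × 27% = ₹22,815
  → ₹39,625

Excess of alternative floor tax over mainline income levy: ₹90,335 − ₹39,625 = ₹50,710.

₹50,710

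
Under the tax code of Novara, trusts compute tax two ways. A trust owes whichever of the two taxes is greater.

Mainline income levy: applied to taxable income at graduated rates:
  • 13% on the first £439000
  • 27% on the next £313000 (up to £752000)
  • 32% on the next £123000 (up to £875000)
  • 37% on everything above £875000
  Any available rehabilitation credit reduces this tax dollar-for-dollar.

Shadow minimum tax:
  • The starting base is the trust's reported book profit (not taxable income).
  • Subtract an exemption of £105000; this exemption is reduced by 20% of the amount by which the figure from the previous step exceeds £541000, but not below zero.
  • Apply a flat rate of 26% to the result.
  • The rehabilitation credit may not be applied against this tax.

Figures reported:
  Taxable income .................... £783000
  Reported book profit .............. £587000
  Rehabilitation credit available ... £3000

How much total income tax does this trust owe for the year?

Mainline income levy:
  £439000 × 13% = £57070
  £313000 × 27% = £84510
  £31000 × 32% = £9920
  → £151500
  Less rehabilitation credit £3000 → £148500

Shadow minimum tax:
  Base (reported book profit): £587000
  Exemption: £105000 − 20% × (£587000 − £541000) = £105000 − £9200 = £95800
  Base: £587000 − £95800 = £491200
  £491200 × 26% = £127712

£148500 > £127712, so the mainline income levy governs.

£148500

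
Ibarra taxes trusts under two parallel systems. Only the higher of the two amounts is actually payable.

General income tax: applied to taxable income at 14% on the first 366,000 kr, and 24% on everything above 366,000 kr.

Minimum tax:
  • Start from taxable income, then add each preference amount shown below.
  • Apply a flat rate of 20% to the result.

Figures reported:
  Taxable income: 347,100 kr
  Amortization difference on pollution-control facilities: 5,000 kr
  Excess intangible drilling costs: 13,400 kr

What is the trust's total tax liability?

Minimum tax:
  Adjusted income: 347,100 kr + 5,000 kr + 13,400 kr = 365,500 kr
  365,500 kr × 20% = 73,100 kr

General income tax:
  347,100 kr × 14% = 48,594 kr

73,100 kr > 48,594 kr, so the minimum tax is the binding amount.

73,100 kr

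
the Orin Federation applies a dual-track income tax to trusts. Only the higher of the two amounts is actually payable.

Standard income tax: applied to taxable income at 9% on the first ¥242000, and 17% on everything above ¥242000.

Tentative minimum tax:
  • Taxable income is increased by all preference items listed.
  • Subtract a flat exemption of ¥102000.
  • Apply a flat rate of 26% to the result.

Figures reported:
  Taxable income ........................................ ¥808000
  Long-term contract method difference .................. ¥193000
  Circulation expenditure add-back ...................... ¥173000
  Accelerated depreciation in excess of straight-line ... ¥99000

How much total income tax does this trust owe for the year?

Standard income tax:
  ¥242000 × 9% = ¥21780
  ¥566000 × 17% = ¥96220
  → ¥118000

Tentative minimum tax:
  Adjusted income: ¥808000 + ¥193000 + ¥173000 + ¥99000 = ¥1273000
  Less exemption ¥102000 → base ¥1171000
  ¥1171000 × 26% = ¥304460

¥304460 > ¥118000, so the tentative minimum tax is the binding amount.

¥304460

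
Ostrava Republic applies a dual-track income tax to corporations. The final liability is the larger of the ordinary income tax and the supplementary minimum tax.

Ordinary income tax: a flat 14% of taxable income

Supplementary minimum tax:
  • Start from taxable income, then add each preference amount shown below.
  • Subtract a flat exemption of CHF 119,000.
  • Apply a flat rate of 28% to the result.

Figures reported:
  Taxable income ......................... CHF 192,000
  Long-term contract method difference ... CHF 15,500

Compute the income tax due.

Supplementary minimum tax:
  Adjusted income: CHF 192,000 + CHF 15,500 = CHF 207,500
  Less exemption CHF 119,000 → base CHF 88,500
  CHF 88,500 × 28% = CHF 24,780

Ordinary income tax:
  CHF 192,000 × 14% = CHF 26,880

CHF 26,880 > CHF 24,780, so the ordinary income tax governs.

CHF 26,880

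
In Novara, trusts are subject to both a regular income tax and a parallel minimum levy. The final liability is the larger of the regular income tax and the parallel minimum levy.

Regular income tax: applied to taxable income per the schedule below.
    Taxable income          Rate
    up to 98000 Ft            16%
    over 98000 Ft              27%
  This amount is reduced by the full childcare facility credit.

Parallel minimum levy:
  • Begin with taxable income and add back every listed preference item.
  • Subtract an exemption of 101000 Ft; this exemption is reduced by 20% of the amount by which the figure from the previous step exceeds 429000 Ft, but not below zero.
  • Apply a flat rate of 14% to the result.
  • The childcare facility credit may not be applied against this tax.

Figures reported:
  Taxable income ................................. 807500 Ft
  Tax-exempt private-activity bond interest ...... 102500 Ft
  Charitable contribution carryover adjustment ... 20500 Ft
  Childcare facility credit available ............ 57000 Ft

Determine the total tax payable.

Parallel minimum levy:
  Adjusted income: 807500 Ft + 102500 Ft + 20500 Ft = 930500 Ft
  Exemption: 101000 Ft − 20% × (930500 Ft − 429000 Ft) = 101000 Ft − 100300 Ft = 700 Ft
  Base: 930500 Ft − 700 Ft = 929800 Ft
  929800 Ft × 14% = 130172 Ft

Regular income tax:
  98000 Ft × 16% = 15680 Ft
  709500 Ft × 27% = 191565 Ft
  → 207245 Ft
  Less childcare facility credit 57000 Ft → 150245 Ft

150245 Ft > 130172 Ft, so the regular income tax governs.

150245 Ft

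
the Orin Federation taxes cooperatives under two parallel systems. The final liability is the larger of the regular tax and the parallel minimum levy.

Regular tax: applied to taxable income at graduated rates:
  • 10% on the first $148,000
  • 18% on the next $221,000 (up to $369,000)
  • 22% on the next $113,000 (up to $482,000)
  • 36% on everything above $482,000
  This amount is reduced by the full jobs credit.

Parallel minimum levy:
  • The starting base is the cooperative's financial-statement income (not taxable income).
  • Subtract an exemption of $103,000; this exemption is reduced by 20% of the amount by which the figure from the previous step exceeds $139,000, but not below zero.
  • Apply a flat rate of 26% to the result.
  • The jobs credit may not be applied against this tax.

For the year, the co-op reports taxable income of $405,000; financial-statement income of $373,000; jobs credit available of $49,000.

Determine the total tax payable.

$82,368

Regular tax:
  $148,000 × 10% = $14,800
  $221,000 × 18% = $39,780
  $36,000 × 22% = $7,920
  → $62,500
  Less jobs credit $49,000 → $13,500

Parallel minimum levy:
  Base (financial-statement income): $373,000
  Exemption: $103,000 − 20% × ($373,000 − $139,000) = $103,000 − $46,800 = $56,200
  Base: $373,000 − $56,200 = $316,800
  $316,800 × 26% = $82,368

$82,368 > $13,500, so the parallel minimum levy is the binding amount.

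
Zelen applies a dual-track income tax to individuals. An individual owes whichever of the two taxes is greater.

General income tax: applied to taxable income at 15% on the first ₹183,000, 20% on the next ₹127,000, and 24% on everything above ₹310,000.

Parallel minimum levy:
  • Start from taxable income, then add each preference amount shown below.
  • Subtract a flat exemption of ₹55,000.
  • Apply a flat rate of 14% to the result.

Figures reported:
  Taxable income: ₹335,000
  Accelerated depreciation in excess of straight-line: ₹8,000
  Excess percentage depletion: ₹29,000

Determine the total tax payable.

₹58,850

General income tax:
  ₹183,000 × 15% = ₹27,450
  ₹127,000 × 20% = ₹25,400
  ₹25,000 × 24% = ₹6,000
  → ₹58,850

Parallel minimum levy:
  Adjusted income: ₹335,000 + ₹8,000 + ₹29,000 = ₹372,000
  Less exemption ₹55,000 → base ₹317,000
  ₹317,000 × 14% = ₹44,380

₹58,850 > ₹44,380, so the general income tax governs.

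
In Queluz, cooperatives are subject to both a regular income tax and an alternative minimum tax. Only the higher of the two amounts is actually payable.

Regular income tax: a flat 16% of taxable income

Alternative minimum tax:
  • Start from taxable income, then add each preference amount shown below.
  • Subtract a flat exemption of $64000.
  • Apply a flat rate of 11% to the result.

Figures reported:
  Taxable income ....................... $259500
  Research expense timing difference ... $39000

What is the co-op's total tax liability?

Regular income tax:
  $259500 × 16% = $41520

Alternative minimum tax:
  Adjusted income: $259500 + $39000 = $298500
  Less exemption $64000 → base $234500
  $234500 × 11% = $25795

$41520 > $25795, so the regular income tax governs.

$41520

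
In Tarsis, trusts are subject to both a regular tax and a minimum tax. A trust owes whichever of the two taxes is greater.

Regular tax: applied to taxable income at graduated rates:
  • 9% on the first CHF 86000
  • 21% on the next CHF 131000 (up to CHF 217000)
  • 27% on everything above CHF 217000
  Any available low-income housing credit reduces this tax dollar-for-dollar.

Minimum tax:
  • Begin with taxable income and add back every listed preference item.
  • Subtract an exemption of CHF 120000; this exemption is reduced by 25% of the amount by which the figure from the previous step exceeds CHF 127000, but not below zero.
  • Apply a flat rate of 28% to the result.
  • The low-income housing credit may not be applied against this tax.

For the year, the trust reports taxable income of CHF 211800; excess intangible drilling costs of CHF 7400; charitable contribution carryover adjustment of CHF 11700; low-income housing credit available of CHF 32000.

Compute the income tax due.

CHF 38325

Regular tax:
  CHF 86000 × 9% = CHF 7740
  CHF 125800 × 21% = CHF 26418
  → CHF 34158
  Less low-income housing credit CHF 32000 → CHF 2158

Minimum tax:
  Adjusted income: CHF 211800 + CHF 7400 + CHF 11700 = CHF 230900
  Exemption: CHF 120000 − 25% × (CHF 230900 − CHF 127000) = CHF 120000 − CHF 25975 = CHF 94025
  Base: CHF 230900 − CHF 94025 = CHF 136875
  CHF 136875 × 28% = CHF 38325

CHF 38325 > CHF 2158, so the minimum tax is the binding amount.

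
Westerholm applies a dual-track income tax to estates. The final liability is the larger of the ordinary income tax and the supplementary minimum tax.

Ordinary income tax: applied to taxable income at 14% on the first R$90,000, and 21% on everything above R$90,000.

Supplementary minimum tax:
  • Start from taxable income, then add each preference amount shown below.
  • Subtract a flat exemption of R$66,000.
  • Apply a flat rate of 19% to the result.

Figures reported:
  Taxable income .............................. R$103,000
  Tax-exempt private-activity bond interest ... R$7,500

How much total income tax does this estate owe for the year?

Supplementary minimum tax:
  Adjusted income: R$103,000 + R$7,500 = R$110,500
  Less exemption R$66,000 → base R$44,500
  R$44,500 × 19% = R$8,455

Ordinary income tax:
  R$90,000 × 14% = R$12,600
  R$13,000 × 21% = R$2,730
  → R$15,330

R$15,330 > R$8,455, so the ordinary income tax governs.

R$15,330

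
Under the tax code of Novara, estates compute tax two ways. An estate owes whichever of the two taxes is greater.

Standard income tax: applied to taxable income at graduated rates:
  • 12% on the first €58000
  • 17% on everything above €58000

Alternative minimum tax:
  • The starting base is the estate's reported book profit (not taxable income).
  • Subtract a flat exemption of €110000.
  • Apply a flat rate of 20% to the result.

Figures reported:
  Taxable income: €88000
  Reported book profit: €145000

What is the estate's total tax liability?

Alternative minimum tax:
  Base (reported book profit): €145000
  Less exemption €110000 → base €35000
  €35000 × 20% = €7000

Standard income tax:
  €58000 × 12% = €6960
  €30000 × 17% = €5100
  → €12060

€12060 > €7000, so the standard income tax governs.

€12060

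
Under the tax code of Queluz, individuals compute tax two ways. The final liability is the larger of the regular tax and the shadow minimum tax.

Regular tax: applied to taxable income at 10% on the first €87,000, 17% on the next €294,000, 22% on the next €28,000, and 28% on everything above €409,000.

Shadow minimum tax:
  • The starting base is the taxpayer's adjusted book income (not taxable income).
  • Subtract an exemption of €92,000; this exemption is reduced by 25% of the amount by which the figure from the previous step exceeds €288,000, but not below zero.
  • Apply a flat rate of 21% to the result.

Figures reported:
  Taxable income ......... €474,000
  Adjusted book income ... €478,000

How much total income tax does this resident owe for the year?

€91,035

Shadow minimum tax:
  Base (adjusted book income): €478,000
  Exemption: €92,000 − 25% × (€478,000 − €288,000) = €92,000 − €47,500 = €44,500
  Base: €478,000 − €44,500 = €433,500
  €433,500 × 21% = €91,035

Regular tax:
  €87,000 × 10% = €8,700
  €294,000 × 17% = €49,980
  €28,000 × 22% = €6,160
  €65,000 × 28% = €18,200
  → €83,040

€91,035 > €83,040, so the shadow minimum tax is the binding amount.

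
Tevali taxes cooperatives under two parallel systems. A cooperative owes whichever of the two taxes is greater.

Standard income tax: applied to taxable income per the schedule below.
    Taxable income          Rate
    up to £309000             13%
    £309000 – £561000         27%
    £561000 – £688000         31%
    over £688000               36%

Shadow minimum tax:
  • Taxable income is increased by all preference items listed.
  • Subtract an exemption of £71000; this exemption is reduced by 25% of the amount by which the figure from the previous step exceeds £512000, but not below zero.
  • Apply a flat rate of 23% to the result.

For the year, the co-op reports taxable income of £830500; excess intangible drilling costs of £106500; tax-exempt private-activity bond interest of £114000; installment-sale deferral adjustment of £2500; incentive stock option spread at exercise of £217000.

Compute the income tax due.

Standard income tax:
  £309000 × 13% = £40170
  £252000 × 27% = £68040
  £127000 × 31% = £39370
  £142500 × 36% = £51300
  → £198880

Shadow minimum tax:
  Adjusted income: £830500 + £106500 + £114000 + £2500 + £217000 = £1270500
  Exemption: 25% × (£1270500 − £512000) = £189625 ≥ £71000, so the exemption is fully phased out
  Base: £1270500 − £0 = £1270500
  £1270500 × 23% = £292215

£292215 > £198880, so the shadow minimum tax is the binding amount.

£292215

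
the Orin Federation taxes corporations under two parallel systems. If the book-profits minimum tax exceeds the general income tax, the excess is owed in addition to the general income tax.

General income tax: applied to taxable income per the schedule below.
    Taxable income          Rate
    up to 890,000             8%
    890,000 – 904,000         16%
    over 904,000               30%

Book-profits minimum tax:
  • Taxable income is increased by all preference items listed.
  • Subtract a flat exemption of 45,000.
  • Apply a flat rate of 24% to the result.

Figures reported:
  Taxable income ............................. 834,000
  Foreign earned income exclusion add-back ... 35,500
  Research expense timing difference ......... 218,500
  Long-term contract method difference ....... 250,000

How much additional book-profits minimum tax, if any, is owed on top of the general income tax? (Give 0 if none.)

General income tax:
  834,000 × 8% = 66,720

Book-profits minimum tax:
  Adjusted income: 834,000 + 35,500 + 218,500 + 250,000 = 1,338,000
  Less exemption 45,000 → base 1,293,000
  1,293,000 × 24% = 310,320

Excess of book-profits minimum tax over general income tax: 310,320 − 66,720 = 243,600.

243,600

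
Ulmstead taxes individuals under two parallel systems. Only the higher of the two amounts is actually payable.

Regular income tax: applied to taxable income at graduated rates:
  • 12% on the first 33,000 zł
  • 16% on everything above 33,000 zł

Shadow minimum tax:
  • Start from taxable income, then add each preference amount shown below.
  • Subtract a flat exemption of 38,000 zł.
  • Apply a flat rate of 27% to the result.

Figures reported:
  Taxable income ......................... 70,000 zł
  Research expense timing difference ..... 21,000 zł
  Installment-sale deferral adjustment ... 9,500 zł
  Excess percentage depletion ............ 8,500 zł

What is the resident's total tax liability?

Regular income tax:
  33,000 zł × 12% = 3,960 zł
  37,000 zł × 16% = 5,920 zł
  → 9,880 zł

Shadow minimum tax:
  Adjusted income: 70,000 zł + 21,000 zł + 9,500 zł + 8,500 zł = 109,000 zł
  Less exemption 38,000 zł → base 71,000 zł
  71,000 zł × 27% = 19,170 zł

19,170 zł > 9,880 zł, so the shadow minimum tax is the binding amount.

19,170 zł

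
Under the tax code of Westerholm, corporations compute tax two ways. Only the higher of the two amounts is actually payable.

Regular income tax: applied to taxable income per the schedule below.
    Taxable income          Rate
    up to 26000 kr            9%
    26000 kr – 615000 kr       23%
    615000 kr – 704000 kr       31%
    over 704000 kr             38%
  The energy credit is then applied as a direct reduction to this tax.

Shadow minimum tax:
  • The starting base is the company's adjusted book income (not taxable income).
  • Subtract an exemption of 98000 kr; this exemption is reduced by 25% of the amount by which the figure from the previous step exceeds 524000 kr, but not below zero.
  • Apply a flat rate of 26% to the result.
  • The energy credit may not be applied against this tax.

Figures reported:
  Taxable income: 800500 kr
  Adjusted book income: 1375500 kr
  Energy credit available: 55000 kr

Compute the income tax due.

357630 kr

Shadow minimum tax:
  Base (adjusted book income): 1375500 kr
  Exemption: 25% × (1375500 kr − 524000 kr) = 212875 kr ≥ 98000 kr, so the exemption is fully phased out
  Base: 1375500 kr − 0 kr = 1375500 kr
  1375500 kr × 26% = 357630 kr

Regular income tax:
  26000 kr × 9% = 2340 kr
  589000 kr × 23% = 135470 kr
  89000 kr × 31% = 27590 kr
  96500 kr × 38% = 36670 kr
  → 202070 kr
  Less energy credit 55000 kr → 147070 kr

357630 kr > 147070 kr, so the shadow minimum tax is the binding amount.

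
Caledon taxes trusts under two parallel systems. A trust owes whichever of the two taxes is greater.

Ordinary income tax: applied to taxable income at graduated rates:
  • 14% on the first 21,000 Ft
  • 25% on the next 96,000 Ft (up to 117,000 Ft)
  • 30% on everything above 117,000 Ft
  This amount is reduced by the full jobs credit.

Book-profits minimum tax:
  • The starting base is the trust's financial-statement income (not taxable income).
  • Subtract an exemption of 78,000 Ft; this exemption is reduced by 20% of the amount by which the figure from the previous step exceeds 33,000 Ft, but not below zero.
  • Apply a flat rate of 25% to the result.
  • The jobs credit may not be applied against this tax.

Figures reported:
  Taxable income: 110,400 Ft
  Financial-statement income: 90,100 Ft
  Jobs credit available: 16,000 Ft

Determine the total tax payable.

Book-profits minimum tax:
  Base (financial-statement income): 90,100 Ft
  Exemption: 78,000 Ft − 20% × (90,100 Ft − 33,000 Ft) = 78,000 Ft − 11,420 Ft = 66,580 Ft
  Base: 90,100 Ft − 66,580 Ft = 23,520 Ft
  23,520 Ft × 25% = 5,880 Ft

Ordinary income tax:
  21,000 Ft × 14% = 2,940 Ft
  89,400 Ft × 25% = 22,350 Ft
  → 25,290 Ft
  Less jobs credit 16,000 Ft → 9,290 Ft

9,290 Ft > 5,880 Ft, so the ordinary income tax governs.

9,290 Ft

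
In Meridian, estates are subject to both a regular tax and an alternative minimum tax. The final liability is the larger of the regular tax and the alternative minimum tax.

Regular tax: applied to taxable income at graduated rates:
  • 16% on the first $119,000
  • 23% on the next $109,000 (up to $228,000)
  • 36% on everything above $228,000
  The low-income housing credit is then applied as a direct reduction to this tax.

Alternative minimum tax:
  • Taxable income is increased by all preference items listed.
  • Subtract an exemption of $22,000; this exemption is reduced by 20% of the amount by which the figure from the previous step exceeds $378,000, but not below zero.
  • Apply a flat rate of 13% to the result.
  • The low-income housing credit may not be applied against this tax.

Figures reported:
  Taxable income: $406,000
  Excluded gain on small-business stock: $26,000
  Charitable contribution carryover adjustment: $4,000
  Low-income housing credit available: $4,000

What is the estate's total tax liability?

$104,190

Regular tax:
  $119,000 × 16% = $19,040
  $109,000 × 23% = $25,070
  $178,000 × 36% = $64,080
  → $108,190
  Less low-income housing credit $4,000 → $104,190

Alternative minimum tax:
  Adjusted income: $406,000 + $26,000 + $4,000 = $436,000
  Exemption: $22,000 − 20% × ($436,000 − $378,000) = $22,000 − $11,600 = $10,400
  Base: $436,000 − $10,400 = $425,600
  $425,600 × 13% = $55,328

$104,190 > $55,328, so the regular tax governs.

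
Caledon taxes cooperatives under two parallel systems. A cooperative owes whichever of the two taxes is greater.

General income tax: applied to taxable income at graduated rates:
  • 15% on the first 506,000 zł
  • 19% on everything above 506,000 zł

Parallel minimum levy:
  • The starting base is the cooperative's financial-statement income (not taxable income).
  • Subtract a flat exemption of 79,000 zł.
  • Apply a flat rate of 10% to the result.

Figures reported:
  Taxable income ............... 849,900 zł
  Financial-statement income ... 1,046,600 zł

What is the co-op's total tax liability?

Parallel minimum levy:
  Base (financial-statement income): 1,046,600 zł
  Less exemption 79,000 zł → base 967,600 zł
  967,600 zł × 10% = 96,760 zł

General income tax:
  506,000 zł × 15% = 75,900 zł
  343,900 zł × 19% = 65,341 zł
  → 141,241 zł

141,241 zł > 96,760 zł, so the general income tax governs.

141,241 zł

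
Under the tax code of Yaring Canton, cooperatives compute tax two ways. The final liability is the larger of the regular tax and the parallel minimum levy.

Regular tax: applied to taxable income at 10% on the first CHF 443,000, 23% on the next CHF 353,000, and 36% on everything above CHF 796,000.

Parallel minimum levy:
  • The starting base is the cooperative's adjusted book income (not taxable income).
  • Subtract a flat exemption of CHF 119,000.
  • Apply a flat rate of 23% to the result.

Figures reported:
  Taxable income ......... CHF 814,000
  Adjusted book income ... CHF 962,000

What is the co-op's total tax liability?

Parallel minimum levy:
  Base (adjusted book income): CHF 962,000
  Less exemption CHF 119,000 → base CHF 843,000
  CHF 843,000 × 23% = CHF 193,890

Regular tax:
  CHF 443,000 × 10% = CHF 44,300
  CHF 353,000 × 23% = CHF 81,190
  CHF 18,000 × 36% = CHF 6,480
  → CHF 131,970

CHF 193,890 > CHF 131,970, so the parallel minimum levy is the binding amount.

CHF 193,890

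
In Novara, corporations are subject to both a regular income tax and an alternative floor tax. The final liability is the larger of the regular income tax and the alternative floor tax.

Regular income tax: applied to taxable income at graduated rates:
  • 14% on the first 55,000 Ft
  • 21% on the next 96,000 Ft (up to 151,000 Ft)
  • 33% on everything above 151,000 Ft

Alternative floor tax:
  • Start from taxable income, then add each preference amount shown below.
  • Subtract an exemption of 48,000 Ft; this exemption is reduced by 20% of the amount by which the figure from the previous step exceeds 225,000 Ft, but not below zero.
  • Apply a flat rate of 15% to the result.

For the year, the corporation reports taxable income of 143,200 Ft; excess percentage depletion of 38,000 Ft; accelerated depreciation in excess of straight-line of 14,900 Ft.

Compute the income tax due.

26,222 Ft

Alternative floor tax:
  Adjusted income: 143,200 Ft + 38,000 Ft + 14,900 Ft = 196,100 Ft
  Exemption: 196,100 Ft ≤ 225,000 Ft, so full 48,000 Ft applies
  Base: 196,100 Ft − 48,000 Ft = 148,100 Ft
  148,100 Ft × 15% = 22,215 Ft

Regular income tax:
  55,000 Ft × 14% = 7,700 Ft
  88,200 Ft × 21% = 18,522 Ft
  → 26,222 Ft

26,222 Ft > 22,215 Ft, so the regular income tax governs.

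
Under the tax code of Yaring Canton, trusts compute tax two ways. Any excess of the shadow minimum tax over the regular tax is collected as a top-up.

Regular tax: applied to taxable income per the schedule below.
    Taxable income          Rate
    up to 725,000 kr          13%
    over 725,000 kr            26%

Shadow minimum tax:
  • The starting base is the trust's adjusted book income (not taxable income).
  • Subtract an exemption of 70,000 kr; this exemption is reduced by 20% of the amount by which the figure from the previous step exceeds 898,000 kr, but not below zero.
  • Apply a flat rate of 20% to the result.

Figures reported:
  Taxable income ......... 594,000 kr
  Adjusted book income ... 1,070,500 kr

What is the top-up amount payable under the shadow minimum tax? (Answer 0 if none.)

Regular tax:
  594,000 kr × 13% = 77,220 kr

Shadow minimum tax:
  Base (adjusted book income): 1,070,500 kr
  Exemption: 70,000 kr − 20% × (1,070,500 kr − 898,000 kr) = 70,000 kr − 34,500 kr = 35,500 kr
  Base: 1,070,500 kr − 35,500 kr = 1,035,000 kr
  1,035,000 kr × 20% = 207,000 kr

Excess of shadow minimum tax over regular tax: 207,000 kr − 77,220 kr = 129,780 kr.

129,780 kr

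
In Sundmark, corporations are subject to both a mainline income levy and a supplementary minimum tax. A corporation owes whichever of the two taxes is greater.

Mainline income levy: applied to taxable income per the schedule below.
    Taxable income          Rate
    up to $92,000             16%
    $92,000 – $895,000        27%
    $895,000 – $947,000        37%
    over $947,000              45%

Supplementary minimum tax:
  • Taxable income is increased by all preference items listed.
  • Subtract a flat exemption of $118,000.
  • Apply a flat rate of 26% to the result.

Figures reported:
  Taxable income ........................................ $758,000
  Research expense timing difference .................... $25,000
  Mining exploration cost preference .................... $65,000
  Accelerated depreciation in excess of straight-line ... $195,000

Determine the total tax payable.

Supplementary minimum tax:
  Adjusted income: $758,000 + $25,000 + $65,000 + $195,000 = $1,043,000
  Less exemption $118,000 → base $925,000
  $925,000 × 26% = $240,500

Mainline income levy:
  $92,000 × 16% = $14,720
  $666,000 × 27% = $179,820
  → $194,540

$240,500 > $194,540, so the supplementary minimum tax is the binding amount.

$240,500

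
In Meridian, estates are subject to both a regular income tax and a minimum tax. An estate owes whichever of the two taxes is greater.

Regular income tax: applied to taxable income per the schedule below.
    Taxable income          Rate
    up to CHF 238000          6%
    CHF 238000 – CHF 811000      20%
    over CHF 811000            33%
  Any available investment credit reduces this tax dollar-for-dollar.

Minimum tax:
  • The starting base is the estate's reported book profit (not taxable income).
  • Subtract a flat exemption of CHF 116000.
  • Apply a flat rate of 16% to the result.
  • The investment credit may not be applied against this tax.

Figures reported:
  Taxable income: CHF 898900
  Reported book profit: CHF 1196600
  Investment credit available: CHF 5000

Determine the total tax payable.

CHF 172896

Regular income tax:
  CHF 238000 × 6% = CHF 14280
  CHF 573000 × 20% = CHF 114600
  CHF 87900 × 33% = CHF 29007
  → CHF 157887
  Less investment credit CHF 5000 → CHF 152887

Minimum tax:
  Base (reported book profit): CHF 1196600
  Less exemption CHF 116000 → base CHF 1080600
  CHF 1080600 × 16% = CHF 172896

CHF 172896 > CHF 152887, so the minimum tax is the binding amount.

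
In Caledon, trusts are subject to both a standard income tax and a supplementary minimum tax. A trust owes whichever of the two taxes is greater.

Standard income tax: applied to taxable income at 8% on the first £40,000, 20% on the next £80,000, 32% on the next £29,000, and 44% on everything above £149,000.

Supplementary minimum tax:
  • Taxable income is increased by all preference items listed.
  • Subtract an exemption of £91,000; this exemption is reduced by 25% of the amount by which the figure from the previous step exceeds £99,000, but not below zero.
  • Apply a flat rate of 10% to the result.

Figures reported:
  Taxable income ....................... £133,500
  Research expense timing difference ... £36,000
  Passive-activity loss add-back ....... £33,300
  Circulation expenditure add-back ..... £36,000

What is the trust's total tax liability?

£23,520

Standard income tax:
  £40,000 × 8% = £3,200
  £80,000 × 20% = £16,000
  £13,500 × 32% = £4,320
  → £23,520

Supplementary minimum tax:
  Adjusted income: £133,500 + £36,000 + £33,300 + £36,000 = £238,800
  Exemption: £91,000 − 25% × (£238,800 − £99,000) = £91,000 − £34,950 = £56,050
  Base: £238,800 − £56,050 = £182,750
  £182,750 × 10% = £18,275

£23,520 > £18,275, so the standard income tax governs.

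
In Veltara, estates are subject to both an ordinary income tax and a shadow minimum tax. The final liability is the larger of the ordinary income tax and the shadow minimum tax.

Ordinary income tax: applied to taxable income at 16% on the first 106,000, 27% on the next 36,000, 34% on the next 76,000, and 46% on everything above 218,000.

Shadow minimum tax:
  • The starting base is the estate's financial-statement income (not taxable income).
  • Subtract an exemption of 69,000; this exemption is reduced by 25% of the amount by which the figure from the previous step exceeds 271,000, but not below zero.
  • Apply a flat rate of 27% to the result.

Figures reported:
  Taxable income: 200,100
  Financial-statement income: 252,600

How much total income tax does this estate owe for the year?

49,572

Ordinary income tax:
  106,000 × 16% = 16,960
  36,000 × 27% = 9,720
  58,100 × 34% = 19,754
  → 46,434

Shadow minimum tax:
  Base (financial-statement income): 252,600
  Exemption: 252,600 ≤ 271,000, so full 69,000 applies
  Base: 252,600 − 69,000 = 183,600
  183,600 × 27% = 49,572

49,572 > 46,434, so the shadow minimum tax is the binding amount.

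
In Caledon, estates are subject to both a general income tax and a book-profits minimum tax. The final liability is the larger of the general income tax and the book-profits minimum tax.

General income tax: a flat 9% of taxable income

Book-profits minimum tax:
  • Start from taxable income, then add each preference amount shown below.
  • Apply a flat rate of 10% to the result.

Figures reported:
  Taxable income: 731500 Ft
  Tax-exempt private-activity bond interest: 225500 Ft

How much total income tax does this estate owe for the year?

95700 Ft

General income tax:
  731500 Ft × 9% = 65835 Ft

Book-profits minimum tax:
  Adjusted income: 731500 Ft + 225500 Ft = 957000 Ft
  957000 Ft × 10% = 95700 Ft

95700 Ft > 65835 Ft, so the book-profits minimum tax is the binding amount.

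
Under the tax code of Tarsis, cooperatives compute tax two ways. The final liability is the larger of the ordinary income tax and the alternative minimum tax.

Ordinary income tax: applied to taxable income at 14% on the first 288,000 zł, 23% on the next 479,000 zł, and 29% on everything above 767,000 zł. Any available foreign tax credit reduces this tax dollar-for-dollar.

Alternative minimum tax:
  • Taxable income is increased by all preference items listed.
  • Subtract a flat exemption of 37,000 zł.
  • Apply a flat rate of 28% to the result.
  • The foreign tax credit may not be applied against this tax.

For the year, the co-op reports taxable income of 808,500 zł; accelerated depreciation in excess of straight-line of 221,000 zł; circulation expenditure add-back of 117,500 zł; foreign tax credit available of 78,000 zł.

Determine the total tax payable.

Ordinary income tax:
  288,000 zł × 14% = 40,320 zł
  479,000 zł × 23% = 110,170 zł
  41,500 zł × 29% = 12,035 zł
  → 162,525 zł
  Less foreign tax credit 78,000 zł → 84,525 zł

Alternative minimum tax:
  Adjusted income: 808,500 zł + 221,000 zł + 117,500 zł = 1,147,000 zł
  Less exemption 37,000 zł → base 1,110,000 zł
  1,110,000 zł × 28% = 310,800 zł

310,800 zł > 84,525 zł, so the alternative minimum tax is the binding amount.

310,800 zł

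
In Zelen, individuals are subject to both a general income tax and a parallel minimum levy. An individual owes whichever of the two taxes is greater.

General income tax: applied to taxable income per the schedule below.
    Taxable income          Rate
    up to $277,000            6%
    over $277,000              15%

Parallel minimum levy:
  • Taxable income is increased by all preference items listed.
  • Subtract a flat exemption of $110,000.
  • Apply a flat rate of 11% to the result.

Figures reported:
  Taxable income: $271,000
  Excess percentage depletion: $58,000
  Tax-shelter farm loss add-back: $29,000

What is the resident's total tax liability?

Parallel minimum levy:
  Adjusted income: $271,000 + $58,000 + $29,000 = $358,000
  Less exemption $110,000 → base $248,000
  $248,000 × 11% = $27,280

General income tax:
  $271,000 × 6% = $16,260

$27,280 > $16,260, so the parallel minimum levy is the binding amount.

$27,280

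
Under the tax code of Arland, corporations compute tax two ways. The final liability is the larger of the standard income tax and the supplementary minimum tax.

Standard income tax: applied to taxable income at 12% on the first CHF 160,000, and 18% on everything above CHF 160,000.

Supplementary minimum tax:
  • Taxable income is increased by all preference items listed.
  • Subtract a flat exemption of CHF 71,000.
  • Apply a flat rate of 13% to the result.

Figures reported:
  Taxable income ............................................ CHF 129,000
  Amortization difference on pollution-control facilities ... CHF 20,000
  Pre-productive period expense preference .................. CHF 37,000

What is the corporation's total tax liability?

Standard income tax:
  CHF 129,000 × 12% = CHF 15,480

Supplementary minimum tax:
  Adjusted income: CHF 129,000 + CHF 20,000 + CHF 37,000 = CHF 186,000
  Less exemption CHF 71,000 → base CHF 115,000
  CHF 115,000 × 13% = CHF 14,950

CHF 15,480 > CHF 14,950, so the standard income tax governs.

CHF 15,480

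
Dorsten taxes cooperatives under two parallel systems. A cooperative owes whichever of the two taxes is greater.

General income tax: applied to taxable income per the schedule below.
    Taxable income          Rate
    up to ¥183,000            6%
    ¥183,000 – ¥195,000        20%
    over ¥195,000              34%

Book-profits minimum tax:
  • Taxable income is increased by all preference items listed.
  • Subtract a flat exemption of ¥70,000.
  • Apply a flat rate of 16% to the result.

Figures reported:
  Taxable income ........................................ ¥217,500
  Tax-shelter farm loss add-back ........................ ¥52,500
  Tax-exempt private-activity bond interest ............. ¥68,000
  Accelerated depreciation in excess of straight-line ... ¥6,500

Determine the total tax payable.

Book-profits minimum tax:
  Adjusted income: ¥217,500 + ¥52,500 + ¥68,000 + ¥6,500 = ¥344,500
  Less exemption ¥70,000 → base ¥274,500
  ¥274,500 × 16% = ¥43,920

General income tax:
  ¥183,000 × 6% = ¥10,980
  ¥12,000 × 20% = ¥2,400
  ¥22,500 × 34% = ¥7,650
  → ¥21,030

¥43,920 > ¥21,030, so the book-profits minimum tax is the binding amount.

¥43,920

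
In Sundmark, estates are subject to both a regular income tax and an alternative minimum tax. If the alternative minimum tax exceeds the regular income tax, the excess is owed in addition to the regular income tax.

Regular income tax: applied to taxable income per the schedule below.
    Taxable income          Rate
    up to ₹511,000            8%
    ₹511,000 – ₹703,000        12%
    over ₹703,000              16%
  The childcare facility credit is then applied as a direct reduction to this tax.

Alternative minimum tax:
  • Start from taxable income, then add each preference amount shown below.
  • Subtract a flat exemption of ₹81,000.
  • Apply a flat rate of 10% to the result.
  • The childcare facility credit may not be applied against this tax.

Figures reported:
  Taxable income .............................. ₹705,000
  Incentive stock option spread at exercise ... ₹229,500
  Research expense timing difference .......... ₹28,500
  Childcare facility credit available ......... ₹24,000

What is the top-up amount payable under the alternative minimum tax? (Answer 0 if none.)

Regular income tax:
  ₹511,000 × 8% = ₹40,880
  ₹192,000 × 12% = ₹23,040
  ₹2,000 × 16% = ₹320
  → ₹64,240
  Less childcare facility credit ₹24,000 → ₹40,240

Alternative minimum tax:
  Adjusted income: ₹705,000 + ₹229,500 + ₹28,500 = ₹963,000
  Less exemption ₹81,000 → base ₹882,000
  ₹882,000 × 10% = ₹88,200

Excess of alternative minimum tax over regular income tax: ₹88,200 − ₹40,240 = ₹47,960.

₹47,960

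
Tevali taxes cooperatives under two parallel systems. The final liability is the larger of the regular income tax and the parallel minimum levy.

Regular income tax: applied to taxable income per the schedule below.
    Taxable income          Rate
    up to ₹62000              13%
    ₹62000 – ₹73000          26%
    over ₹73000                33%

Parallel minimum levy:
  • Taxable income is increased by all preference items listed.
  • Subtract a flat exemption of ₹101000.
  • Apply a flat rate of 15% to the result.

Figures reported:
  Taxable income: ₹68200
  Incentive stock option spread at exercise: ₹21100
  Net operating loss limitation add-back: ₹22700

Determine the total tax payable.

Parallel minimum levy:
  Adjusted income: ₹68200 + ₹21100 + ₹22700 = ₹112000
  Less exemption ₹101000 → base ₹11000
  ₹11000 × 15% = ₹1650

Regular income tax:
  ₹62000 × 13% = ₹8060
  ₹6200 × 26% = ₹1612
  → ₹9672

₹9672 > ₹1650, so the regular income tax governs.

₹9672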